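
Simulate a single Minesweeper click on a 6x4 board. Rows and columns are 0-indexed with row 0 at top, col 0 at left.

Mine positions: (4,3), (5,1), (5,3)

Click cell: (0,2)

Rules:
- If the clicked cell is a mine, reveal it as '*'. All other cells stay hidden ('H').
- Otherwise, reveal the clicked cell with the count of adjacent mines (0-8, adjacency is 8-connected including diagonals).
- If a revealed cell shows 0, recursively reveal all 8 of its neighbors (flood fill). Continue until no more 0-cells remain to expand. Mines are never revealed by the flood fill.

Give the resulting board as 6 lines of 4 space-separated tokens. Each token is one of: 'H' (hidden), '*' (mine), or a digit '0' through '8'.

0 0 0 0
0 0 0 0
0 0 0 0
0 0 1 1
1 1 3 H
H H H H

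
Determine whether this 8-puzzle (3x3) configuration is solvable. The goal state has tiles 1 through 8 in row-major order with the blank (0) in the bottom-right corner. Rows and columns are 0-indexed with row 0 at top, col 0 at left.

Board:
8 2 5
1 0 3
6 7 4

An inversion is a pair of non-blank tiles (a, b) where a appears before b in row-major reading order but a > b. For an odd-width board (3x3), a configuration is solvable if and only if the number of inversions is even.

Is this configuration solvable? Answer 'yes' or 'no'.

Inversions (pairs i<j in row-major order where tile[i] > tile[j] > 0): 13
13 is odd, so the puzzle is not solvable.

Answer: no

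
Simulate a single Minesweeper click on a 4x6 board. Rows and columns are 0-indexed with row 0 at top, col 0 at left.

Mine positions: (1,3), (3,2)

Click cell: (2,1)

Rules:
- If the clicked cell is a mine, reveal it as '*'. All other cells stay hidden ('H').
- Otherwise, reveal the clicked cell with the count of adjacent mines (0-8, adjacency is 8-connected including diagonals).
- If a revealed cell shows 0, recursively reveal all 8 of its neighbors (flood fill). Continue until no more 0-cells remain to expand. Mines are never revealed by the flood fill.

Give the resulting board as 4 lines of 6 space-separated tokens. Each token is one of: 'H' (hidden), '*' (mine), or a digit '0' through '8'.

H H H H H H
H H H H H H
H 1 H H H H
H H H H H H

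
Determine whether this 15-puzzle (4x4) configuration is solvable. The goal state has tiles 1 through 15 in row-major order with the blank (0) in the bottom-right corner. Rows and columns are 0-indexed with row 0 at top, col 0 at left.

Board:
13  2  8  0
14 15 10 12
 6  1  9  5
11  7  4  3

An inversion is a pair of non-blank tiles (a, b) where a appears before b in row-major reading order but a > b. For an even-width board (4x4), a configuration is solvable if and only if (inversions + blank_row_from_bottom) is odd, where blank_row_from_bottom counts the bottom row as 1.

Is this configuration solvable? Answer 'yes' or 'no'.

Answer: no

Derivation:
Inversions: 70
Blank is in row 0 (0-indexed from top), which is row 4 counting from the bottom (bottom = 1).
70 + 4 = 74, which is even, so the puzzle is not solvable.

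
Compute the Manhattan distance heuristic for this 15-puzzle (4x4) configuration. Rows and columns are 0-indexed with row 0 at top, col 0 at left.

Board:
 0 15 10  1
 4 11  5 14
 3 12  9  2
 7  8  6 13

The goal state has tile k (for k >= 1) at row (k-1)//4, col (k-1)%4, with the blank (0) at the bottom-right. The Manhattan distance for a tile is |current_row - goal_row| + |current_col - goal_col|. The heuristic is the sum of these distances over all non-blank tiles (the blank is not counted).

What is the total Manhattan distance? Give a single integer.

Tile 15: at (0,1), goal (3,2), distance |0-3|+|1-2| = 4
Tile 10: at (0,2), goal (2,1), distance |0-2|+|2-1| = 3
Tile 1: at (0,3), goal (0,0), distance |0-0|+|3-0| = 3
Tile 4: at (1,0), goal (0,3), distance |1-0|+|0-3| = 4
Tile 11: at (1,1), goal (2,2), distance |1-2|+|1-2| = 2
Tile 5: at (1,2), goal (1,0), distance |1-1|+|2-0| = 2
Tile 14: at (1,3), goal (3,1), distance |1-3|+|3-1| = 4
Tile 3: at (2,0), goal (0,2), distance |2-0|+|0-2| = 4
Tile 12: at (2,1), goal (2,3), distance |2-2|+|1-3| = 2
Tile 9: at (2,2), goal (2,0), distance |2-2|+|2-0| = 2
Tile 2: at (2,3), goal (0,1), distance |2-0|+|3-1| = 4
Tile 7: at (3,0), goal (1,2), distance |3-1|+|0-2| = 4
Tile 8: at (3,1), goal (1,3), distance |3-1|+|1-3| = 4
Tile 6: at (3,2), goal (1,1), distance |3-1|+|2-1| = 3
Tile 13: at (3,3), goal (3,0), distance |3-3|+|3-0| = 3
Sum: 4 + 3 + 3 + 4 + 2 + 2 + 4 + 4 + 2 + 2 + 4 + 4 + 4 + 3 + 3 = 48

Answer: 48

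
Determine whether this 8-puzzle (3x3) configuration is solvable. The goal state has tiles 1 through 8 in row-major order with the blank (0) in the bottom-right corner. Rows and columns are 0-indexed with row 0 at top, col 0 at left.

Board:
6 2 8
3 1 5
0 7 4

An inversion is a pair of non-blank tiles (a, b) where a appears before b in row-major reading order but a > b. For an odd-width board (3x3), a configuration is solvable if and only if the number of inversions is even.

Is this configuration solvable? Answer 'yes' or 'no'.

Inversions (pairs i<j in row-major order where tile[i] > tile[j] > 0): 14
14 is even, so the puzzle is solvable.

Answer: yes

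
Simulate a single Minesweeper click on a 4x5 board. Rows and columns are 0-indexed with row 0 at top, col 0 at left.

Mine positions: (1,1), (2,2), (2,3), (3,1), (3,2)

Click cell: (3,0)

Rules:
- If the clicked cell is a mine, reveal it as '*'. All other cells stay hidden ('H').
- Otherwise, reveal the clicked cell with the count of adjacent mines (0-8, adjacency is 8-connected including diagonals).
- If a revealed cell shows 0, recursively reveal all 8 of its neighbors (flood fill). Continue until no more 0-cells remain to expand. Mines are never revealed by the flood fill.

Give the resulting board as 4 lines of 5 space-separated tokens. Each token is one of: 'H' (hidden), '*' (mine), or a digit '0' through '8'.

H H H H H
H H H H H
H H H H H
1 H H H H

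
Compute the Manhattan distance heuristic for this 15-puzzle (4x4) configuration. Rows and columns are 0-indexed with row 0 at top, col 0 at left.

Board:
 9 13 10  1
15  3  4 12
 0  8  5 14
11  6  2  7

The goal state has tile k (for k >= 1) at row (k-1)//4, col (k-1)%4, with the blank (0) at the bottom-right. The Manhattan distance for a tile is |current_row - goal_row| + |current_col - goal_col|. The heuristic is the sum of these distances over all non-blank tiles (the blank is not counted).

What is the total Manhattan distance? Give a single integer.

Answer: 42

Derivation:
Tile 9: (0,0)->(2,0) = 2
Tile 13: (0,1)->(3,0) = 4
Tile 10: (0,2)->(2,1) = 3
Tile 1: (0,3)->(0,0) = 3
Tile 15: (1,0)->(3,2) = 4
Tile 3: (1,1)->(0,2) = 2
Tile 4: (1,2)->(0,3) = 2
Tile 12: (1,3)->(2,3) = 1
Tile 8: (2,1)->(1,3) = 3
Tile 5: (2,2)->(1,0) = 3
Tile 14: (2,3)->(3,1) = 3
Tile 11: (3,0)->(2,2) = 3
Tile 6: (3,1)->(1,1) = 2
Tile 2: (3,2)->(0,1) = 4
Tile 7: (3,3)->(1,2) = 3
Sum: 2 + 4 + 3 + 3 + 4 + 2 + 2 + 1 + 3 + 3 + 3 + 3 + 2 + 4 + 3 = 42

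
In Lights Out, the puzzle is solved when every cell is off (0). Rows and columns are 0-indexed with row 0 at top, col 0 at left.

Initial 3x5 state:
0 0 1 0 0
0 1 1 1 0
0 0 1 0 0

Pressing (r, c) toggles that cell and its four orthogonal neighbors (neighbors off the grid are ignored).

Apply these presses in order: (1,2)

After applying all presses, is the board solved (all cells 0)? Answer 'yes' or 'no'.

Answer: yes

Derivation:
After press 1 at (1,2):
0 0 0 0 0
0 0 0 0 0
0 0 0 0 0

Lights still on: 0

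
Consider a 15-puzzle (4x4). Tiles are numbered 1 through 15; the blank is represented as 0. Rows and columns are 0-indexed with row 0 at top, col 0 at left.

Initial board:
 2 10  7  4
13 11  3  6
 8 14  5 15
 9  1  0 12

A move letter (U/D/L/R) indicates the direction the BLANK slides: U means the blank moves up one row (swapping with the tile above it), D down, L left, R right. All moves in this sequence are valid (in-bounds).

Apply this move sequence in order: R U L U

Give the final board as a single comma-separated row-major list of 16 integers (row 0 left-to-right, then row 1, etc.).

Answer: 2, 10, 7, 4, 13, 11, 0, 6, 8, 14, 3, 5, 9, 1, 12, 15

Derivation:
After move 1 (R):
 2 10  7  4
13 11  3  6
 8 14  5 15
 9  1 12  0

After move 2 (U):
 2 10  7  4
13 11  3  6
 8 14  5  0
 9  1 12 15

After move 3 (L):
 2 10  7  4
13 11  3  6
 8 14  0  5
 9  1 12 15

After move 4 (U):
 2 10  7  4
13 11  0  6
 8 14  3  5
 9  1 12 15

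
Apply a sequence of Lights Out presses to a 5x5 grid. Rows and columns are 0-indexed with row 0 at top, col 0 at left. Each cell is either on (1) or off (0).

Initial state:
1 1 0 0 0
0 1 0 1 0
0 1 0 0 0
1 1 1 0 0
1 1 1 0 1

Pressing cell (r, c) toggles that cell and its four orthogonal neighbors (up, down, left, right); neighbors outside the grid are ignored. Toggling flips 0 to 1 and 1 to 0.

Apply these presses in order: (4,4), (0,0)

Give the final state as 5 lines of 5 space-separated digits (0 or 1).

Answer: 0 0 0 0 0
1 1 0 1 0
0 1 0 0 0
1 1 1 0 1
1 1 1 1 0

Derivation:
After press 1 at (4,4):
1 1 0 0 0
0 1 0 1 0
0 1 0 0 0
1 1 1 0 1
1 1 1 1 0

After press 2 at (0,0):
0 0 0 0 0
1 1 0 1 0
0 1 0 0 0
1 1 1 0 1
1 1 1 1 0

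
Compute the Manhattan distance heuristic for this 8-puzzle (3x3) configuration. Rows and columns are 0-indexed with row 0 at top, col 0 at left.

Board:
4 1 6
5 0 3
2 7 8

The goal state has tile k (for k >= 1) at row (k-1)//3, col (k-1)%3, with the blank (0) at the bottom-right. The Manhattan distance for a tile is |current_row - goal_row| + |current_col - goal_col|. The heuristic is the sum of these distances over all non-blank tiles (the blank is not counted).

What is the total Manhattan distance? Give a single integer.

Tile 4: (0,0)->(1,0) = 1
Tile 1: (0,1)->(0,0) = 1
Tile 6: (0,2)->(1,2) = 1
Tile 5: (1,0)->(1,1) = 1
Tile 3: (1,2)->(0,2) = 1
Tile 2: (2,0)->(0,1) = 3
Tile 7: (2,1)->(2,0) = 1
Tile 8: (2,2)->(2,1) = 1
Sum: 1 + 1 + 1 + 1 + 1 + 3 + 1 + 1 = 10

Answer: 10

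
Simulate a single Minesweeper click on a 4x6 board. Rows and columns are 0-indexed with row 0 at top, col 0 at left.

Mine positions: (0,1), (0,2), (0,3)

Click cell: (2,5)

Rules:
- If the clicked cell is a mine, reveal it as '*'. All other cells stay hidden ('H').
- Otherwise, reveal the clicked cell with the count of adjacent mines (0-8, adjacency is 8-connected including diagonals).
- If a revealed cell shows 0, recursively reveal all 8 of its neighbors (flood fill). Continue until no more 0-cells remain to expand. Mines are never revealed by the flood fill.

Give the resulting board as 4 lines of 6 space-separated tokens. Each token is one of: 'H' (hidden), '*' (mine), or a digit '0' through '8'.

H H H H 1 0
1 2 3 2 1 0
0 0 0 0 0 0
0 0 0 0 0 0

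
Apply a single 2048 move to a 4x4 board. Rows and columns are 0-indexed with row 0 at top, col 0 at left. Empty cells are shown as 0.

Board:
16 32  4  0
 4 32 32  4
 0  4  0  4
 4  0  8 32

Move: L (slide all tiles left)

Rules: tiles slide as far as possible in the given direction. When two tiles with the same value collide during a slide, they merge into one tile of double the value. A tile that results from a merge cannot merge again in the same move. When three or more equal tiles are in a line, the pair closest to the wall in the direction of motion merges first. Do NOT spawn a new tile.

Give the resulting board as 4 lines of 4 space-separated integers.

Answer: 16 32  4  0
 4 64  4  0
 8  0  0  0
 4  8 32  0

Derivation:
Slide left:
row 0: [16, 32, 4, 0] -> [16, 32, 4, 0]
row 1: [4, 32, 32, 4] -> [4, 64, 4, 0]
row 2: [0, 4, 0, 4] -> [8, 0, 0, 0]
row 3: [4, 0, 8, 32] -> [4, 8, 32, 0]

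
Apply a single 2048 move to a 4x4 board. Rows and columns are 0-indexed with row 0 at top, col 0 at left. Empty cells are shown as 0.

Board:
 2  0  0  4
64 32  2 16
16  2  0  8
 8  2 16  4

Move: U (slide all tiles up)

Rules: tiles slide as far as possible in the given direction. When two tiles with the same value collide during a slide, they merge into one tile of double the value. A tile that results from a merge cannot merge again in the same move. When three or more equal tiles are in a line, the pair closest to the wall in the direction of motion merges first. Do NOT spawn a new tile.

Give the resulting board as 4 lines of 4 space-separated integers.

Slide up:
col 0: [2, 64, 16, 8] -> [2, 64, 16, 8]
col 1: [0, 32, 2, 2] -> [32, 4, 0, 0]
col 2: [0, 2, 0, 16] -> [2, 16, 0, 0]
col 3: [4, 16, 8, 4] -> [4, 16, 8, 4]

Answer:  2 32  2  4
64  4 16 16
16  0  0  8
 8  0  0  4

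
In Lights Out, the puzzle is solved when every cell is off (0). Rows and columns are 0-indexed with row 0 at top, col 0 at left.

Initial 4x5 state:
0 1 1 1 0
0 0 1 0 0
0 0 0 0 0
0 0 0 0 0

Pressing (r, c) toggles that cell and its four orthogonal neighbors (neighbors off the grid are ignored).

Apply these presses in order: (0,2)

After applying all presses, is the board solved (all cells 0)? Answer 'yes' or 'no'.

Answer: yes

Derivation:
After press 1 at (0,2):
0 0 0 0 0
0 0 0 0 0
0 0 0 0 0
0 0 0 0 0

Lights still on: 0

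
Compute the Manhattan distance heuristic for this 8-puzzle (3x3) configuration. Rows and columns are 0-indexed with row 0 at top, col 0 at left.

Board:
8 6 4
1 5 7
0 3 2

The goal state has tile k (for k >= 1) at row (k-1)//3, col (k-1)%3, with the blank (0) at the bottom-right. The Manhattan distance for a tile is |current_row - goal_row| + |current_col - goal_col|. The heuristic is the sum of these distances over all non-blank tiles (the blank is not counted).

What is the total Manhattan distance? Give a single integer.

Answer: 18

Derivation:
Tile 8: (0,0)->(2,1) = 3
Tile 6: (0,1)->(1,2) = 2
Tile 4: (0,2)->(1,0) = 3
Tile 1: (1,0)->(0,0) = 1
Tile 5: (1,1)->(1,1) = 0
Tile 7: (1,2)->(2,0) = 3
Tile 3: (2,1)->(0,2) = 3
Tile 2: (2,2)->(0,1) = 3
Sum: 3 + 2 + 3 + 1 + 0 + 3 + 3 + 3 = 18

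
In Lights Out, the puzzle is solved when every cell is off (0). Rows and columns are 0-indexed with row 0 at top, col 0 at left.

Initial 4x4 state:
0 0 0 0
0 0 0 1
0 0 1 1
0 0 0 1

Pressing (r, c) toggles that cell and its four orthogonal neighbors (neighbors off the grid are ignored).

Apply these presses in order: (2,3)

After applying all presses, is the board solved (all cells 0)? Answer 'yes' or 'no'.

After press 1 at (2,3):
0 0 0 0
0 0 0 0
0 0 0 0
0 0 0 0

Lights still on: 0

Answer: yes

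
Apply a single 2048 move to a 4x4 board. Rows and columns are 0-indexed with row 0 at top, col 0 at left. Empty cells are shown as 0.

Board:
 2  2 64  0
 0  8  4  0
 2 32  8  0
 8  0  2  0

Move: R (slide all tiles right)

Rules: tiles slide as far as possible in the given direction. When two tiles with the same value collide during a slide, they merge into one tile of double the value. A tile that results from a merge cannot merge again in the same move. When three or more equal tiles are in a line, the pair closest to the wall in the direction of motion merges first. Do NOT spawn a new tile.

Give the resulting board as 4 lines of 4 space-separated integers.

Slide right:
row 0: [2, 2, 64, 0] -> [0, 0, 4, 64]
row 1: [0, 8, 4, 0] -> [0, 0, 8, 4]
row 2: [2, 32, 8, 0] -> [0, 2, 32, 8]
row 3: [8, 0, 2, 0] -> [0, 0, 8, 2]

Answer:  0  0  4 64
 0  0  8  4
 0  2 32  8
 0  0  8  2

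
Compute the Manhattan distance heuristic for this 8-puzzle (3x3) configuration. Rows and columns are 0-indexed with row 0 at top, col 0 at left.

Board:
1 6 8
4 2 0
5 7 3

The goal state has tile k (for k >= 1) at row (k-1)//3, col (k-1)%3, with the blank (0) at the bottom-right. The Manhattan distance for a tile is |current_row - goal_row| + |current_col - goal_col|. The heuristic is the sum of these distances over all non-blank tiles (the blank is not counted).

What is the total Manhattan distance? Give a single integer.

Tile 1: at (0,0), goal (0,0), distance |0-0|+|0-0| = 0
Tile 6: at (0,1), goal (1,2), distance |0-1|+|1-2| = 2
Tile 8: at (0,2), goal (2,1), distance |0-2|+|2-1| = 3
Tile 4: at (1,0), goal (1,0), distance |1-1|+|0-0| = 0
Tile 2: at (1,1), goal (0,1), distance |1-0|+|1-1| = 1
Tile 5: at (2,0), goal (1,1), distance |2-1|+|0-1| = 2
Tile 7: at (2,1), goal (2,0), distance |2-2|+|1-0| = 1
Tile 3: at (2,2), goal (0,2), distance |2-0|+|2-2| = 2
Sum: 0 + 2 + 3 + 0 + 1 + 2 + 1 + 2 = 11

Answer: 11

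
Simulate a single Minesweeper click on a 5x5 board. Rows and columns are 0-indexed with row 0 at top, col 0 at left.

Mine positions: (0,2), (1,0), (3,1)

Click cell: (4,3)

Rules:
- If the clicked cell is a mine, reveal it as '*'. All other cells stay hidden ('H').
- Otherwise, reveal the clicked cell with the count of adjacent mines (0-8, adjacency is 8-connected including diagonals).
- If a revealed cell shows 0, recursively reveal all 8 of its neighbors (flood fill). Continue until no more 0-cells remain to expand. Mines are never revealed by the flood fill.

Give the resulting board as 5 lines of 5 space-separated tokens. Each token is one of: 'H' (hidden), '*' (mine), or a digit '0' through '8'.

H H H 1 0
H H 1 1 0
H H 1 0 0
H H 1 0 0
H H 1 0 0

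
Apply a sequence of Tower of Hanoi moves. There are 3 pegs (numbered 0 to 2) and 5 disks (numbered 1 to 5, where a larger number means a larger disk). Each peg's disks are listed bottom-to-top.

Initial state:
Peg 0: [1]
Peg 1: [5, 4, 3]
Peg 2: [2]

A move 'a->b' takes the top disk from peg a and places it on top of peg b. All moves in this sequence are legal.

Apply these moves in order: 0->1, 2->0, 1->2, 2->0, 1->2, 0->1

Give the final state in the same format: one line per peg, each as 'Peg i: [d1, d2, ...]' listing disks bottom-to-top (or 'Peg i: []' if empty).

Answer: Peg 0: [2]
Peg 1: [5, 4, 1]
Peg 2: [3]

Derivation:
After move 1 (0->1):
Peg 0: []
Peg 1: [5, 4, 3, 1]
Peg 2: [2]

After move 2 (2->0):
Peg 0: [2]
Peg 1: [5, 4, 3, 1]
Peg 2: []

After move 3 (1->2):
Peg 0: [2]
Peg 1: [5, 4, 3]
Peg 2: [1]

After move 4 (2->0):
Peg 0: [2, 1]
Peg 1: [5, 4, 3]
Peg 2: []

After move 5 (1->2):
Peg 0: [2, 1]
Peg 1: [5, 4]
Peg 2: [3]

After move 6 (0->1):
Peg 0: [2]
Peg 1: [5, 4, 1]
Peg 2: [3]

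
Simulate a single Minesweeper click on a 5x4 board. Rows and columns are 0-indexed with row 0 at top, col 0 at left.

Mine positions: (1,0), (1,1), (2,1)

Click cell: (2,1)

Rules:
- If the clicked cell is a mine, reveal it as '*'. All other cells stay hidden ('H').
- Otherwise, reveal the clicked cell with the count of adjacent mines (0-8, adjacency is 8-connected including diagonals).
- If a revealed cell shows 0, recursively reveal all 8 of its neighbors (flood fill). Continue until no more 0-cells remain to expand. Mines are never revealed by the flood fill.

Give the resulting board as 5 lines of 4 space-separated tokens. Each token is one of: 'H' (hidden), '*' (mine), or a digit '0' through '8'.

H H H H
H H H H
H * H H
H H H H
H H H H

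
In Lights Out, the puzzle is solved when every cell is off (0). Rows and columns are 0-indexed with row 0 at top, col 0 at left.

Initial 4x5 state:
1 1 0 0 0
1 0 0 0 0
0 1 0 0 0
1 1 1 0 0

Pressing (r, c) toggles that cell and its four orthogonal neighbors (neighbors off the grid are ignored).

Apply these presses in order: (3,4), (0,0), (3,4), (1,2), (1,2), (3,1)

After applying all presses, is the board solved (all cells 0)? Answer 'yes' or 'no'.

After press 1 at (3,4):
1 1 0 0 0
1 0 0 0 0
0 1 0 0 1
1 1 1 1 1

After press 2 at (0,0):
0 0 0 0 0
0 0 0 0 0
0 1 0 0 1
1 1 1 1 1

After press 3 at (3,4):
0 0 0 0 0
0 0 0 0 0
0 1 0 0 0
1 1 1 0 0

After press 4 at (1,2):
0 0 1 0 0
0 1 1 1 0
0 1 1 0 0
1 1 1 0 0

After press 5 at (1,2):
0 0 0 0 0
0 0 0 0 0
0 1 0 0 0
1 1 1 0 0

After press 6 at (3,1):
0 0 0 0 0
0 0 0 0 0
0 0 0 0 0
0 0 0 0 0

Lights still on: 0

Answer: yes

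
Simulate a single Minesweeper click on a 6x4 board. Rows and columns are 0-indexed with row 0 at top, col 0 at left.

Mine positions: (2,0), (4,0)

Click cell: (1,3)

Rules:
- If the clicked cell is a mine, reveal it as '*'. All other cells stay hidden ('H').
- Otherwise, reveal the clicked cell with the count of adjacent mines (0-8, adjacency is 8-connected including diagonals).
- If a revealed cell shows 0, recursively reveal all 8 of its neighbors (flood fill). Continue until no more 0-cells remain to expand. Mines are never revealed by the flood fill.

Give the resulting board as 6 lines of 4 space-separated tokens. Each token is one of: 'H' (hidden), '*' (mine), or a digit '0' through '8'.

0 0 0 0
1 1 0 0
H 1 0 0
H 2 0 0
H 1 0 0
H 1 0 0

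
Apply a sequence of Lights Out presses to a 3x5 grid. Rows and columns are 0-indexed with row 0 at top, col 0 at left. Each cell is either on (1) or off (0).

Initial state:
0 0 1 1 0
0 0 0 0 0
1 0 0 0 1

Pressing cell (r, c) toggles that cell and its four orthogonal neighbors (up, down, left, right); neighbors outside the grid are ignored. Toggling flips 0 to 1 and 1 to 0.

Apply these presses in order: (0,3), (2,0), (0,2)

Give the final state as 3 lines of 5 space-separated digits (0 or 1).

After press 1 at (0,3):
0 0 0 0 1
0 0 0 1 0
1 0 0 0 1

After press 2 at (2,0):
0 0 0 0 1
1 0 0 1 0
0 1 0 0 1

After press 3 at (0,2):
0 1 1 1 1
1 0 1 1 0
0 1 0 0 1

Answer: 0 1 1 1 1
1 0 1 1 0
0 1 0 0 1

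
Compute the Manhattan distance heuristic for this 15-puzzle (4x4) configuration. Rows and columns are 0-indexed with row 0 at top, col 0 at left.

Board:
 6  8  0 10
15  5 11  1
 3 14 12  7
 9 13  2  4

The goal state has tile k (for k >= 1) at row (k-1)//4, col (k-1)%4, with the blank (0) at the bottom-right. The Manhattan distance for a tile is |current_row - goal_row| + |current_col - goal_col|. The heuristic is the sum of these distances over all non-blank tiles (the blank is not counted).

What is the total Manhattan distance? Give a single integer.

Tile 6: at (0,0), goal (1,1), distance |0-1|+|0-1| = 2
Tile 8: at (0,1), goal (1,3), distance |0-1|+|1-3| = 3
Tile 10: at (0,3), goal (2,1), distance |0-2|+|3-1| = 4
Tile 15: at (1,0), goal (3,2), distance |1-3|+|0-2| = 4
Tile 5: at (1,1), goal (1,0), distance |1-1|+|1-0| = 1
Tile 11: at (1,2), goal (2,2), distance |1-2|+|2-2| = 1
Tile 1: at (1,3), goal (0,0), distance |1-0|+|3-0| = 4
Tile 3: at (2,0), goal (0,2), distance |2-0|+|0-2| = 4
Tile 14: at (2,1), goal (3,1), distance |2-3|+|1-1| = 1
Tile 12: at (2,2), goal (2,3), distance |2-2|+|2-3| = 1
Tile 7: at (2,3), goal (1,2), distance |2-1|+|3-2| = 2
Tile 9: at (3,0), goal (2,0), distance |3-2|+|0-0| = 1
Tile 13: at (3,1), goal (3,0), distance |3-3|+|1-0| = 1
Tile 2: at (3,2), goal (0,1), distance |3-0|+|2-1| = 4
Tile 4: at (3,3), goal (0,3), distance |3-0|+|3-3| = 3
Sum: 2 + 3 + 4 + 4 + 1 + 1 + 4 + 4 + 1 + 1 + 2 + 1 + 1 + 4 + 3 = 36

Answer: 36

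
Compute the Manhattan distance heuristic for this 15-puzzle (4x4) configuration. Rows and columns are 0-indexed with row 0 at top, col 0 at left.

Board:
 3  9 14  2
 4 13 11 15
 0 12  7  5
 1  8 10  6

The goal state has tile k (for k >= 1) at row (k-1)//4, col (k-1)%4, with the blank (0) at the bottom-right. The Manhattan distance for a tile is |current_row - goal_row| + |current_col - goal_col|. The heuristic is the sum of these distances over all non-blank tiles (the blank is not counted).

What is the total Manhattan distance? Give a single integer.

Tile 3: at (0,0), goal (0,2), distance |0-0|+|0-2| = 2
Tile 9: at (0,1), goal (2,0), distance |0-2|+|1-0| = 3
Tile 14: at (0,2), goal (3,1), distance |0-3|+|2-1| = 4
Tile 2: at (0,3), goal (0,1), distance |0-0|+|3-1| = 2
Tile 4: at (1,0), goal (0,3), distance |1-0|+|0-3| = 4
Tile 13: at (1,1), goal (3,0), distance |1-3|+|1-0| = 3
Tile 11: at (1,2), goal (2,2), distance |1-2|+|2-2| = 1
Tile 15: at (1,3), goal (3,2), distance |1-3|+|3-2| = 3
Tile 12: at (2,1), goal (2,3), distance |2-2|+|1-3| = 2
Tile 7: at (2,2), goal (1,2), distance |2-1|+|2-2| = 1
Tile 5: at (2,3), goal (1,0), distance |2-1|+|3-0| = 4
Tile 1: at (3,0), goal (0,0), distance |3-0|+|0-0| = 3
Tile 8: at (3,1), goal (1,3), distance |3-1|+|1-3| = 4
Tile 10: at (3,2), goal (2,1), distance |3-2|+|2-1| = 2
Tile 6: at (3,3), goal (1,1), distance |3-1|+|3-1| = 4
Sum: 2 + 3 + 4 + 2 + 4 + 3 + 1 + 3 + 2 + 1 + 4 + 3 + 4 + 2 + 4 = 42

Answer: 42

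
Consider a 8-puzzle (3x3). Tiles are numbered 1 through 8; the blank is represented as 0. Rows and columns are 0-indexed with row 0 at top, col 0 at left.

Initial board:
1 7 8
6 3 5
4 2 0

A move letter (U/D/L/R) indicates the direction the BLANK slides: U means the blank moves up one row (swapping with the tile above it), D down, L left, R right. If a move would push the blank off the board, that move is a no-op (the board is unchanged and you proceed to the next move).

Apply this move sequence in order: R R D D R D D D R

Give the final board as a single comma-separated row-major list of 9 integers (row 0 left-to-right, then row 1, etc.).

Answer: 1, 7, 8, 6, 3, 5, 4, 2, 0

Derivation:
After move 1 (R):
1 7 8
6 3 5
4 2 0

After move 2 (R):
1 7 8
6 3 5
4 2 0

After move 3 (D):
1 7 8
6 3 5
4 2 0

After move 4 (D):
1 7 8
6 3 5
4 2 0

After move 5 (R):
1 7 8
6 3 5
4 2 0

After move 6 (D):
1 7 8
6 3 5
4 2 0

After move 7 (D):
1 7 8
6 3 5
4 2 0

After move 8 (D):
1 7 8
6 3 5
4 2 0

After move 9 (R):
1 7 8
6 3 5
4 2 0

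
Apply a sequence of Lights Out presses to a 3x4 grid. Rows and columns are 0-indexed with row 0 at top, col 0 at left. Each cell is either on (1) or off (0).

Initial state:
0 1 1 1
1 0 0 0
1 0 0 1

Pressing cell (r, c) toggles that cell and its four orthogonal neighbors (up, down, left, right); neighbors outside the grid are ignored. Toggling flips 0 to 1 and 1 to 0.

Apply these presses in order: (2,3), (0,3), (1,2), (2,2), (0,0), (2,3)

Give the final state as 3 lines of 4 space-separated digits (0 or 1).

Answer: 1 0 1 0
0 1 0 0
1 1 0 0

Derivation:
After press 1 at (2,3):
0 1 1 1
1 0 0 1
1 0 1 0

After press 2 at (0,3):
0 1 0 0
1 0 0 0
1 0 1 0

After press 3 at (1,2):
0 1 1 0
1 1 1 1
1 0 0 0

After press 4 at (2,2):
0 1 1 0
1 1 0 1
1 1 1 1

After press 5 at (0,0):
1 0 1 0
0 1 0 1
1 1 1 1

After press 6 at (2,3):
1 0 1 0
0 1 0 0
1 1 0 0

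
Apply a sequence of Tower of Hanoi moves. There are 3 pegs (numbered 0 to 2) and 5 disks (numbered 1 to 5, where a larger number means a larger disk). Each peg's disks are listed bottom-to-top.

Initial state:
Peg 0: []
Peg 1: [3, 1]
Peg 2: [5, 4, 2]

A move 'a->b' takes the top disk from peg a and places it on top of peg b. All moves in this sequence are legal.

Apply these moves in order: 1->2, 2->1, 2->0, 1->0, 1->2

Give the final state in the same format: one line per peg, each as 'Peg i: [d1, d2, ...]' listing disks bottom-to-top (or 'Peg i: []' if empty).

Answer: Peg 0: [2, 1]
Peg 1: []
Peg 2: [5, 4, 3]

Derivation:
After move 1 (1->2):
Peg 0: []
Peg 1: [3]
Peg 2: [5, 4, 2, 1]

After move 2 (2->1):
Peg 0: []
Peg 1: [3, 1]
Peg 2: [5, 4, 2]

After move 3 (2->0):
Peg 0: [2]
Peg 1: [3, 1]
Peg 2: [5, 4]

After move 4 (1->0):
Peg 0: [2, 1]
Peg 1: [3]
Peg 2: [5, 4]

After move 5 (1->2):
Peg 0: [2, 1]
Peg 1: []
Peg 2: [5, 4, 3]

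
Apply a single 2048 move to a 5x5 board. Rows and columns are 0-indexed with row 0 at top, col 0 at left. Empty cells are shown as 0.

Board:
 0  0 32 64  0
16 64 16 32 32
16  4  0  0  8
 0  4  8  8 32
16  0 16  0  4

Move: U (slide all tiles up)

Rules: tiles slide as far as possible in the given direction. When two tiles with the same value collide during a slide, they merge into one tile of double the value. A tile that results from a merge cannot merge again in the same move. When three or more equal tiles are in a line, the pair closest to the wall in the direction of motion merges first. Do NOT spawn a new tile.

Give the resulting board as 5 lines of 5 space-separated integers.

Answer: 32 64 32 64 32
16  8 16 32  8
 0  0  8  8 32
 0  0 16  0  4
 0  0  0  0  0

Derivation:
Slide up:
col 0: [0, 16, 16, 0, 16] -> [32, 16, 0, 0, 0]
col 1: [0, 64, 4, 4, 0] -> [64, 8, 0, 0, 0]
col 2: [32, 16, 0, 8, 16] -> [32, 16, 8, 16, 0]
col 3: [64, 32, 0, 8, 0] -> [64, 32, 8, 0, 0]
col 4: [0, 32, 8, 32, 4] -> [32, 8, 32, 4, 0]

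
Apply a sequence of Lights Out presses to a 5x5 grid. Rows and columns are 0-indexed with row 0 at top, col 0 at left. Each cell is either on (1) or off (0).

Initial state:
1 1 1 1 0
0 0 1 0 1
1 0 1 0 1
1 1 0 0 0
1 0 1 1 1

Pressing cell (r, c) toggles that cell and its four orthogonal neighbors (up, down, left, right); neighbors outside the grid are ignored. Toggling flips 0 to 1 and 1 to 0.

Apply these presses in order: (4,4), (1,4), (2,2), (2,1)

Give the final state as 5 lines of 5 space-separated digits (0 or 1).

After press 1 at (4,4):
1 1 1 1 0
0 0 1 0 1
1 0 1 0 1
1 1 0 0 1
1 0 1 0 0

After press 2 at (1,4):
1 1 1 1 1
0 0 1 1 0
1 0 1 0 0
1 1 0 0 1
1 0 1 0 0

After press 3 at (2,2):
1 1 1 1 1
0 0 0 1 0
1 1 0 1 0
1 1 1 0 1
1 0 1 0 0

After press 4 at (2,1):
1 1 1 1 1
0 1 0 1 0
0 0 1 1 0
1 0 1 0 1
1 0 1 0 0

Answer: 1 1 1 1 1
0 1 0 1 0
0 0 1 1 0
1 0 1 0 1
1 0 1 0 0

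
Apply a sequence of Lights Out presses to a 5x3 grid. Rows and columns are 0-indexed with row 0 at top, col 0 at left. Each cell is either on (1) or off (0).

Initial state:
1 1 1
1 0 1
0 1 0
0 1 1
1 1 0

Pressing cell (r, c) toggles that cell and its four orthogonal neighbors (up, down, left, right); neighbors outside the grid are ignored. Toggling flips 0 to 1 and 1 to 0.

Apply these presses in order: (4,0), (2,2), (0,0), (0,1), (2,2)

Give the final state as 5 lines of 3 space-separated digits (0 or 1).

Answer: 1 1 0
0 1 1
0 1 0
1 1 1
0 0 0

Derivation:
After press 1 at (4,0):
1 1 1
1 0 1
0 1 0
1 1 1
0 0 0

After press 2 at (2,2):
1 1 1
1 0 0
0 0 1
1 1 0
0 0 0

After press 3 at (0,0):
0 0 1
0 0 0
0 0 1
1 1 0
0 0 0

After press 4 at (0,1):
1 1 0
0 1 0
0 0 1
1 1 0
0 0 0

After press 5 at (2,2):
1 1 0
0 1 1
0 1 0
1 1 1
0 0 0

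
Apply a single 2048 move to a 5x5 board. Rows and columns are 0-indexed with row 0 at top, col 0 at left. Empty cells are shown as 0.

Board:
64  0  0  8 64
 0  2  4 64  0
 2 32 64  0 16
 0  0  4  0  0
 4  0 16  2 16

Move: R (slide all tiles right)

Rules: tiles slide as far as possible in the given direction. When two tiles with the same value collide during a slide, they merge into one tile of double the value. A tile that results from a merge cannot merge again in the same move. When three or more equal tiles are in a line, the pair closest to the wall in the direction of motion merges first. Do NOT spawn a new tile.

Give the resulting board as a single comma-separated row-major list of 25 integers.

Slide right:
row 0: [64, 0, 0, 8, 64] -> [0, 0, 64, 8, 64]
row 1: [0, 2, 4, 64, 0] -> [0, 0, 2, 4, 64]
row 2: [2, 32, 64, 0, 16] -> [0, 2, 32, 64, 16]
row 3: [0, 0, 4, 0, 0] -> [0, 0, 0, 0, 4]
row 4: [4, 0, 16, 2, 16] -> [0, 4, 16, 2, 16]

Answer: 0, 0, 64, 8, 64, 0, 0, 2, 4, 64, 0, 2, 32, 64, 16, 0, 0, 0, 0, 4, 0, 4, 16, 2, 16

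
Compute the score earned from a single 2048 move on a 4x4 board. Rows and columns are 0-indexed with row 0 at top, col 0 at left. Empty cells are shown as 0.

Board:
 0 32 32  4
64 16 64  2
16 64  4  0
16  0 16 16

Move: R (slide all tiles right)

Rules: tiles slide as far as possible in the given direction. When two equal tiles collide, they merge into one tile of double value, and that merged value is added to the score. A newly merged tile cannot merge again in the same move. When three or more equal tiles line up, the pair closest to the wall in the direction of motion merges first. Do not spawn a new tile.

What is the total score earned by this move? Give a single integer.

Answer: 96

Derivation:
Slide right:
row 0: [0, 32, 32, 4] -> [0, 0, 64, 4]  score +64 (running 64)
row 1: [64, 16, 64, 2] -> [64, 16, 64, 2]  score +0 (running 64)
row 2: [16, 64, 4, 0] -> [0, 16, 64, 4]  score +0 (running 64)
row 3: [16, 0, 16, 16] -> [0, 0, 16, 32]  score +32 (running 96)
Board after move:
 0  0 64  4
64 16 64  2
 0 16 64  4
 0  0 16 32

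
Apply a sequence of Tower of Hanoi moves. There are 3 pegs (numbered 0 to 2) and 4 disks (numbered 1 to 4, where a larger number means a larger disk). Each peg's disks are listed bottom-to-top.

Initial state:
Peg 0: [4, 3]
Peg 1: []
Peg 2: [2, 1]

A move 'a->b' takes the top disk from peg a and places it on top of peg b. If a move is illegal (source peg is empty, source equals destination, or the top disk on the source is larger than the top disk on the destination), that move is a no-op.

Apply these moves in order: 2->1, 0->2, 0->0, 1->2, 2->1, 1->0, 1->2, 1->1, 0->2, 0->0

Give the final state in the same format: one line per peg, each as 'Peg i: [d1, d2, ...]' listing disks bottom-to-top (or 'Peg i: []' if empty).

After move 1 (2->1):
Peg 0: [4, 3]
Peg 1: [1]
Peg 2: [2]

After move 2 (0->2):
Peg 0: [4, 3]
Peg 1: [1]
Peg 2: [2]

After move 3 (0->0):
Peg 0: [4, 3]
Peg 1: [1]
Peg 2: [2]

After move 4 (1->2):
Peg 0: [4, 3]
Peg 1: []
Peg 2: [2, 1]

After move 5 (2->1):
Peg 0: [4, 3]
Peg 1: [1]
Peg 2: [2]

After move 6 (1->0):
Peg 0: [4, 3, 1]
Peg 1: []
Peg 2: [2]

After move 7 (1->2):
Peg 0: [4, 3, 1]
Peg 1: []
Peg 2: [2]

After move 8 (1->1):
Peg 0: [4, 3, 1]
Peg 1: []
Peg 2: [2]

After move 9 (0->2):
Peg 0: [4, 3]
Peg 1: []
Peg 2: [2, 1]

After move 10 (0->0):
Peg 0: [4, 3]
Peg 1: []
Peg 2: [2, 1]

Answer: Peg 0: [4, 3]
Peg 1: []
Peg 2: [2, 1]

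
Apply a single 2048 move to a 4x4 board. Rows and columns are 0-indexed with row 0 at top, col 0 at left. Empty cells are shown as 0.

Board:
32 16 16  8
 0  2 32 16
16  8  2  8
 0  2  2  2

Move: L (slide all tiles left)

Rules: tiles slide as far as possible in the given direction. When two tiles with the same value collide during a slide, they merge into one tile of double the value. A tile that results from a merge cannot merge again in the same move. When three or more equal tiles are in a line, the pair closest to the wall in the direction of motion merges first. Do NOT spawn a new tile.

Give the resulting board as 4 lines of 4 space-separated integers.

Slide left:
row 0: [32, 16, 16, 8] -> [32, 32, 8, 0]
row 1: [0, 2, 32, 16] -> [2, 32, 16, 0]
row 2: [16, 8, 2, 8] -> [16, 8, 2, 8]
row 3: [0, 2, 2, 2] -> [4, 2, 0, 0]

Answer: 32 32  8  0
 2 32 16  0
16  8  2  8
 4  2  0  0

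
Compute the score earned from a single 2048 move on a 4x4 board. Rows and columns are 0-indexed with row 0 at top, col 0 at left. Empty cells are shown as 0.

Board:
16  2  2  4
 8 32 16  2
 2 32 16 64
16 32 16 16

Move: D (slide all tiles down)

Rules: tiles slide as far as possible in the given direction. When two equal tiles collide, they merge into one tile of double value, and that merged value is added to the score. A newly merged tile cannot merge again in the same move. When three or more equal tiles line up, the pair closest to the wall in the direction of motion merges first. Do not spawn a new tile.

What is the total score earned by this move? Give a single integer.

Slide down:
col 0: [16, 8, 2, 16] -> [16, 8, 2, 16]  score +0 (running 0)
col 1: [2, 32, 32, 32] -> [0, 2, 32, 64]  score +64 (running 64)
col 2: [2, 16, 16, 16] -> [0, 2, 16, 32]  score +32 (running 96)
col 3: [4, 2, 64, 16] -> [4, 2, 64, 16]  score +0 (running 96)
Board after move:
16  0  0  4
 8  2  2  2
 2 32 16 64
16 64 32 16

Answer: 96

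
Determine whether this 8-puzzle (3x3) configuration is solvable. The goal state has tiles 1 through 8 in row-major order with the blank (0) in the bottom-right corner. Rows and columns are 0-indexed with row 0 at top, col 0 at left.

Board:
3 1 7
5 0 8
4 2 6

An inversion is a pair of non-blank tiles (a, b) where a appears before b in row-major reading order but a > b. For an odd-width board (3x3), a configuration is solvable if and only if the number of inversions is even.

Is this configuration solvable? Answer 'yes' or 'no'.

Answer: yes

Derivation:
Inversions (pairs i<j in row-major order where tile[i] > tile[j] > 0): 12
12 is even, so the puzzle is solvable.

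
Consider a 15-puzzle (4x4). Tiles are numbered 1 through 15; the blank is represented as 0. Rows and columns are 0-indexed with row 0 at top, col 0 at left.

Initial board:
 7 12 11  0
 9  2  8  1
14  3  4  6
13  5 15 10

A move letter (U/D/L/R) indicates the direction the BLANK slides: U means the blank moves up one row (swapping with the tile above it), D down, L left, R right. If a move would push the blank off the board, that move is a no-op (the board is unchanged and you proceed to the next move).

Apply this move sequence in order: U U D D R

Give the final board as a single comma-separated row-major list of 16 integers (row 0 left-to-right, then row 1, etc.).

After move 1 (U):
 7 12 11  0
 9  2  8  1
14  3  4  6
13  5 15 10

After move 2 (U):
 7 12 11  0
 9  2  8  1
14  3  4  6
13  5 15 10

After move 3 (D):
 7 12 11  1
 9  2  8  0
14  3  4  6
13  5 15 10

After move 4 (D):
 7 12 11  1
 9  2  8  6
14  3  4  0
13  5 15 10

After move 5 (R):
 7 12 11  1
 9  2  8  6
14  3  4  0
13  5 15 10

Answer: 7, 12, 11, 1, 9, 2, 8, 6, 14, 3, 4, 0, 13, 5, 15, 10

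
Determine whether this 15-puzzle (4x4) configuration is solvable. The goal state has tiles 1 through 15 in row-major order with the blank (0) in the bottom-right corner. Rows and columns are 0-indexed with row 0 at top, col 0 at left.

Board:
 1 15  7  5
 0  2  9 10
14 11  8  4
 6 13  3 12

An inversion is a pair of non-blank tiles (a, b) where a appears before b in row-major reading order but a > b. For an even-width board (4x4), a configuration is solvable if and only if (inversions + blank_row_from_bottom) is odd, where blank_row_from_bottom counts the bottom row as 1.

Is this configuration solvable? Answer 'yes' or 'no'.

Answer: no

Derivation:
Inversions: 47
Blank is in row 1 (0-indexed from top), which is row 3 counting from the bottom (bottom = 1).
47 + 3 = 50, which is even, so the puzzle is not solvable.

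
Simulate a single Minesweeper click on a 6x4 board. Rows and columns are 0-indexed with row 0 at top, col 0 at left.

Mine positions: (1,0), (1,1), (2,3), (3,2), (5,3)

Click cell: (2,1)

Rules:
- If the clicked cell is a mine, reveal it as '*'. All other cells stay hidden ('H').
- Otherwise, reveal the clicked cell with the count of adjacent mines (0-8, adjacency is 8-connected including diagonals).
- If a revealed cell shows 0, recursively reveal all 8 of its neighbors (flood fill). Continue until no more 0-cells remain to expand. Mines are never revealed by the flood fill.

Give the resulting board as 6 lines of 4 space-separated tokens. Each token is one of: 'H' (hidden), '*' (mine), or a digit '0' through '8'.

H H H H
H H H H
H 3 H H
H H H H
H H H H
H H H H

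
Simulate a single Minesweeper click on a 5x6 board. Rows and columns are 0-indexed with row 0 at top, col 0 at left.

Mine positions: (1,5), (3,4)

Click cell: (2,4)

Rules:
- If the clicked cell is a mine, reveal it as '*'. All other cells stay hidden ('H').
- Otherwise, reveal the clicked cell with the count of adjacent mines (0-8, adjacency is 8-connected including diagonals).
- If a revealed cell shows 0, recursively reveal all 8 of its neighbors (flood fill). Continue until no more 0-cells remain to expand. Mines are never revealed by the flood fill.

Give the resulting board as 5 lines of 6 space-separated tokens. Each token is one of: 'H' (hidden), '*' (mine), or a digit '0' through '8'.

H H H H H H
H H H H H H
H H H H 2 H
H H H H H H
H H H H H H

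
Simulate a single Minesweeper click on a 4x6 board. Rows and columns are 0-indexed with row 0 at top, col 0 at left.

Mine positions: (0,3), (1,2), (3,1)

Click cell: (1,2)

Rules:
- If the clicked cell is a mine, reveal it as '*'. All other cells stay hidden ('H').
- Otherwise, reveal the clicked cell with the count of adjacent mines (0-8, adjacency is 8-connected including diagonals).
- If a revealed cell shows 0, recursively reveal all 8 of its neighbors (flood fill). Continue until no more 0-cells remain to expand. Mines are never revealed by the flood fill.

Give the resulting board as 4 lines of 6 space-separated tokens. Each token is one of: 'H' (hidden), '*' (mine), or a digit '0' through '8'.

H H H H H H
H H * H H H
H H H H H H
H H H H H H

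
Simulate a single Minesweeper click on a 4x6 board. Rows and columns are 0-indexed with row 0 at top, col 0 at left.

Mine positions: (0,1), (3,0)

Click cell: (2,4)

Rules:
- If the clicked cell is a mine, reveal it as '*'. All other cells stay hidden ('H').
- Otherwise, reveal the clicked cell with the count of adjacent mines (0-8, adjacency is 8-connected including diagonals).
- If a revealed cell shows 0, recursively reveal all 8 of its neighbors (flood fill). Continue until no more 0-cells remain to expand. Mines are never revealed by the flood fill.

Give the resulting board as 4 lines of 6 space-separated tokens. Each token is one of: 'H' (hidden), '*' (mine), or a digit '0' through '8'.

H H 1 0 0 0
H 1 1 0 0 0
H 1 0 0 0 0
H 1 0 0 0 0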